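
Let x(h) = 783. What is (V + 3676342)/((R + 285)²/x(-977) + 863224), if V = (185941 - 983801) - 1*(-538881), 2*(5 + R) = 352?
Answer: 297310581/75123592 ≈ 3.9576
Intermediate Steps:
R = 171 (R = -5 + (½)*352 = -5 + 176 = 171)
V = -258979 (V = -797860 + 538881 = -258979)
(V + 3676342)/((R + 285)²/x(-977) + 863224) = (-258979 + 3676342)/((171 + 285)²/783 + 863224) = 3417363/(456²*(1/783) + 863224) = 3417363/(207936*(1/783) + 863224) = 3417363/(23104/87 + 863224) = 3417363/(75123592/87) = 3417363*(87/75123592) = 297310581/75123592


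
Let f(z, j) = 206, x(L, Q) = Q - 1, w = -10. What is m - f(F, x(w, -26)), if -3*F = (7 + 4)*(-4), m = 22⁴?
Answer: 234050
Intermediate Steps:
m = 234256
x(L, Q) = -1 + Q
F = 44/3 (F = -(7 + 4)*(-4)/3 = -11*(-4)/3 = -⅓*(-44) = 44/3 ≈ 14.667)
m - f(F, x(w, -26)) = 234256 - 1*206 = 234256 - 206 = 234050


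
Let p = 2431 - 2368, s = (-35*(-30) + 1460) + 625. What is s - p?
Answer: 3072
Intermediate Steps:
s = 3135 (s = (1050 + 1460) + 625 = 2510 + 625 = 3135)
p = 63
s - p = 3135 - 1*63 = 3135 - 63 = 3072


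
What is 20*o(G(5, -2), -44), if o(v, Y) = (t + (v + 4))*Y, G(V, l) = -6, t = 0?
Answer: 1760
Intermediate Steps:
o(v, Y) = Y*(4 + v) (o(v, Y) = (0 + (v + 4))*Y = (0 + (4 + v))*Y = (4 + v)*Y = Y*(4 + v))
20*o(G(5, -2), -44) = 20*(-44*(4 - 6)) = 20*(-44*(-2)) = 20*88 = 1760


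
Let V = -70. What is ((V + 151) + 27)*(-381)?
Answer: -41148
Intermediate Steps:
((V + 151) + 27)*(-381) = ((-70 + 151) + 27)*(-381) = (81 + 27)*(-381) = 108*(-381) = -41148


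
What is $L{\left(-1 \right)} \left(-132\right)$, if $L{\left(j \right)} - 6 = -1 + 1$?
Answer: $-792$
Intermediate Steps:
$L{\left(j \right)} = 6$ ($L{\left(j \right)} = 6 + \left(-1 + 1\right) = 6 + 0 = 6$)
$L{\left(-1 \right)} \left(-132\right) = 6 \left(-132\right) = -792$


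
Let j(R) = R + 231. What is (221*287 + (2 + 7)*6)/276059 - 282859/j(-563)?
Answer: 78106848373/91651588 ≈ 852.21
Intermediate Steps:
j(R) = 231 + R
(221*287 + (2 + 7)*6)/276059 - 282859/j(-563) = (221*287 + (2 + 7)*6)/276059 - 282859/(231 - 563) = (63427 + 9*6)*(1/276059) - 282859/(-332) = (63427 + 54)*(1/276059) - 282859*(-1/332) = 63481*(1/276059) + 282859/332 = 63481/276059 + 282859/332 = 78106848373/91651588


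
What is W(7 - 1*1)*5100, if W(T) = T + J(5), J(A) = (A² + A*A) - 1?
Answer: 280500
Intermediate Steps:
J(A) = -1 + 2*A² (J(A) = (A² + A²) - 1 = 2*A² - 1 = -1 + 2*A²)
W(T) = 49 + T (W(T) = T + (-1 + 2*5²) = T + (-1 + 2*25) = T + (-1 + 50) = T + 49 = 49 + T)
W(7 - 1*1)*5100 = (49 + (7 - 1*1))*5100 = (49 + (7 - 1))*5100 = (49 + 6)*5100 = 55*5100 = 280500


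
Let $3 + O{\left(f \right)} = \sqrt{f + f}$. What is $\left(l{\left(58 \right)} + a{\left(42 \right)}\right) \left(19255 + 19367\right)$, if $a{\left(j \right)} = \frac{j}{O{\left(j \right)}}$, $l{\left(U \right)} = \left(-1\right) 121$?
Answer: $- \frac{115209426}{25} + \frac{1081416 \sqrt{21}}{25} \approx -4.4102 \cdot 10^{6}$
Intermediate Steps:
$O{\left(f \right)} = -3 + \sqrt{2} \sqrt{f}$ ($O{\left(f \right)} = -3 + \sqrt{f + f} = -3 + \sqrt{2 f} = -3 + \sqrt{2} \sqrt{f}$)
$l{\left(U \right)} = -121$
$a{\left(j \right)} = \frac{j}{-3 + \sqrt{2} \sqrt{j}}$
$\left(l{\left(58 \right)} + a{\left(42 \right)}\right) \left(19255 + 19367\right) = \left(-121 + \frac{42}{-3 + \sqrt{2} \sqrt{42}}\right) \left(19255 + 19367\right) = \left(-121 + \frac{42}{-3 + 2 \sqrt{21}}\right) 38622 = -4673262 + \frac{1622124}{-3 + 2 \sqrt{21}}$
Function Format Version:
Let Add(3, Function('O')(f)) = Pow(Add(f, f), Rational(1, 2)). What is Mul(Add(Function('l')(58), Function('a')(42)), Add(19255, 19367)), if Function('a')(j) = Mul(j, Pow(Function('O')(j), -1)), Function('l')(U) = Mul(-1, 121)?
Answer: Add(Rational(-115209426, 25), Mul(Rational(1081416, 25), Pow(21, Rational(1, 2)))) ≈ -4.4102e+6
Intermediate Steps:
Function('O')(f) = Add(-3, Mul(Pow(2, Rational(1, 2)), Pow(f, Rational(1, 2)))) (Function('O')(f) = Add(-3, Pow(Add(f, f), Rational(1, 2))) = Add(-3, Pow(Mul(2, f), Rational(1, 2))) = Add(-3, Mul(Pow(2, Rational(1, 2)), Pow(f, Rational(1, 2)))))
Function('l')(U) = -121
Function('a')(j) = Mul(j, Pow(Add(-3, Mul(Pow(2, Rational(1, 2)), Pow(j, Rational(1, 2)))), -1))
Mul(Add(Function('l')(58), Function('a')(42)), Add(19255, 19367)) = Mul(Add(-121, Mul(42, Pow(Add(-3, Mul(Pow(2, Rational(1, 2)), Pow(42, Rational(1, 2)))), -1))), Add(19255, 19367)) = Mul(Add(-121, Mul(42, Pow(Add(-3, Mul(2, Pow(21, Rational(1, 2)))), -1))), 38622) = Add(-4673262, Mul(1622124, Pow(Add(-3, Mul(2, Pow(21, Rational(1, 2)))), -1)))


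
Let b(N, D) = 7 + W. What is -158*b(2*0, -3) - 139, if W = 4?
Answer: -1877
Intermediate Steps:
b(N, D) = 11 (b(N, D) = 7 + 4 = 11)
-158*b(2*0, -3) - 139 = -158*11 - 139 = -1738 - 139 = -1877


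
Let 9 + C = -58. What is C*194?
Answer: -12998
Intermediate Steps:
C = -67 (C = -9 - 58 = -67)
C*194 = -67*194 = -12998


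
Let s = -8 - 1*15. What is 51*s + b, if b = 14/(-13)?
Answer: -15263/13 ≈ -1174.1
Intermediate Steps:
s = -23 (s = -8 - 15 = -23)
b = -14/13 (b = 14*(-1/13) = -14/13 ≈ -1.0769)
51*s + b = 51*(-23) - 14/13 = -1173 - 14/13 = -15263/13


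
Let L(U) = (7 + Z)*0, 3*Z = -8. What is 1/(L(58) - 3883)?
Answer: -1/3883 ≈ -0.00025753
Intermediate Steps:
Z = -8/3 (Z = (1/3)*(-8) = -8/3 ≈ -2.6667)
L(U) = 0 (L(U) = (7 - 8/3)*0 = (13/3)*0 = 0)
1/(L(58) - 3883) = 1/(0 - 3883) = 1/(-3883) = -1/3883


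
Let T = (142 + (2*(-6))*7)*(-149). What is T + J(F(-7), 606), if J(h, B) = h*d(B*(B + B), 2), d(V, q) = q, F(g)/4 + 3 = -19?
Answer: -8818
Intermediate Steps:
F(g) = -88 (F(g) = -12 + 4*(-19) = -12 - 76 = -88)
T = -8642 (T = (142 - 12*7)*(-149) = (142 - 84)*(-149) = 58*(-149) = -8642)
J(h, B) = 2*h (J(h, B) = h*2 = 2*h)
T + J(F(-7), 606) = -8642 + 2*(-88) = -8642 - 176 = -8818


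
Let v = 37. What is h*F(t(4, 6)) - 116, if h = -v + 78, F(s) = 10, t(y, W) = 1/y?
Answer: 294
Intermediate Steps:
t(y, W) = 1/y
h = 41 (h = -1*37 + 78 = -37 + 78 = 41)
h*F(t(4, 6)) - 116 = 41*10 - 116 = 410 - 116 = 294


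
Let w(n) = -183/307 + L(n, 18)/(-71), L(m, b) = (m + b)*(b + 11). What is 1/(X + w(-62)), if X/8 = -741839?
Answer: -21797/129358538725 ≈ -1.6850e-7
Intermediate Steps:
X = -5934712 (X = 8*(-741839) = -5934712)
L(m, b) = (11 + b)*(b + m) (L(m, b) = (b + m)*(11 + b) = (11 + b)*(b + m))
w(n) = -173247/21797 - 29*n/71 (w(n) = -183/307 + (18**2 + 11*18 + 11*n + 18*n)/(-71) = -183*1/307 + (324 + 198 + 11*n + 18*n)*(-1/71) = -183/307 + (522 + 29*n)*(-1/71) = -183/307 + (-522/71 - 29*n/71) = -173247/21797 - 29*n/71)
1/(X + w(-62)) = 1/(-5934712 + (-173247/21797 - 29/71*(-62))) = 1/(-5934712 + (-173247/21797 + 1798/71)) = 1/(-5934712 + 378739/21797) = 1/(-129358538725/21797) = -21797/129358538725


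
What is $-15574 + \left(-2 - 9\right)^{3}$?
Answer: $-16905$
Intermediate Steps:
$-15574 + \left(-2 - 9\right)^{3} = -15574 + \left(-11\right)^{3} = -15574 - 1331 = -16905$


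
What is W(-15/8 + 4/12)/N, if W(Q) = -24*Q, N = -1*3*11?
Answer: -37/33 ≈ -1.1212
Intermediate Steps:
N = -33 (N = -3*11 = -33)
W(-15/8 + 4/12)/N = -24*(-15/8 + 4/12)/(-33) = -24*(-15*1/8 + 4*(1/12))*(-1/33) = -24*(-15/8 + 1/3)*(-1/33) = -24*(-37/24)*(-1/33) = 37*(-1/33) = -37/33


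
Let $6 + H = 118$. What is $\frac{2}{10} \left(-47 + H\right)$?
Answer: $13$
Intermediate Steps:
$H = 112$ ($H = -6 + 118 = 112$)
$\frac{2}{10} \left(-47 + H\right) = \frac{2}{10} \left(-47 + 112\right) = 2 \cdot \frac{1}{10} \cdot 65 = \frac{1}{5} \cdot 65 = 13$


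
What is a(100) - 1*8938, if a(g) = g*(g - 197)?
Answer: -18638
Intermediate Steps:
a(g) = g*(-197 + g)
a(100) - 1*8938 = 100*(-197 + 100) - 1*8938 = 100*(-97) - 8938 = -9700 - 8938 = -18638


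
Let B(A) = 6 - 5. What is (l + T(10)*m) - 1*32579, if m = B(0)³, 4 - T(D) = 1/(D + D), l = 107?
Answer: -649361/20 ≈ -32468.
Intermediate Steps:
T(D) = 4 - 1/(2*D) (T(D) = 4 - 1/(D + D) = 4 - 1/(2*D))
B(A) = 1
m = 1 (m = 1³ = 1)
(l + T(10)*m) - 1*32579 = (107 + (4 - ½/10)*1) - 1*32579 = (107 + (4 - ½*⅒)*1) - 32579 = (107 + (4 - 1/20)*1) - 32579 = (107 + (79/20)*1) - 32579 = (107 + 79/20) - 32579 = 2219/20 - 32579 = -649361/20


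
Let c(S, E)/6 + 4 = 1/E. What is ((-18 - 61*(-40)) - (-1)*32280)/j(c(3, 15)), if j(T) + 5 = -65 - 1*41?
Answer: -34702/111 ≈ -312.63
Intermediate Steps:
c(S, E) = -24 + 6/E
j(T) = -111 (j(T) = -5 + (-65 - 1*41) = -5 + (-65 - 41) = -5 - 106 = -111)
((-18 - 61*(-40)) - (-1)*32280)/j(c(3, 15)) = ((-18 - 61*(-40)) - (-1)*32280)/(-111) = ((-18 + 2440) - 1*(-32280))*(-1/111) = (2422 + 32280)*(-1/111) = 34702*(-1/111) = -34702/111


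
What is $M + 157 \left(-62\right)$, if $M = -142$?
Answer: $-9876$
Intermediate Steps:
$M + 157 \left(-62\right) = -142 + 157 \left(-62\right) = -142 - 9734 = -9876$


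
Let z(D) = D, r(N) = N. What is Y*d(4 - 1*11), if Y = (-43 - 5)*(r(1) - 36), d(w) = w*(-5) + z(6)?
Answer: 68880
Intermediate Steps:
d(w) = 6 - 5*w (d(w) = w*(-5) + 6 = -5*w + 6 = 6 - 5*w)
Y = 1680 (Y = (-43 - 5)*(1 - 36) = -48*(-35) = 1680)
Y*d(4 - 1*11) = 1680*(6 - 5*(4 - 1*11)) = 1680*(6 - 5*(4 - 11)) = 1680*(6 - 5*(-7)) = 1680*(6 + 35) = 1680*41 = 68880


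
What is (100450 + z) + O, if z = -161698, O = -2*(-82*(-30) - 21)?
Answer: -66126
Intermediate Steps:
O = -4878 (O = -2*(2460 - 21) = -2*2439 = -4878)
(100450 + z) + O = (100450 - 161698) - 4878 = -61248 - 4878 = -66126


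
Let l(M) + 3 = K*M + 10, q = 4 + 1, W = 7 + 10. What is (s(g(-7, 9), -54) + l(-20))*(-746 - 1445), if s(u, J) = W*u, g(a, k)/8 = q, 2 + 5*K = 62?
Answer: -979377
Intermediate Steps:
K = 12 (K = -⅖ + (⅕)*62 = -⅖ + 62/5 = 12)
W = 17
q = 5
g(a, k) = 40 (g(a, k) = 8*5 = 40)
s(u, J) = 17*u
l(M) = 7 + 12*M (l(M) = -3 + (12*M + 10) = -3 + (10 + 12*M) = 7 + 12*M)
(s(g(-7, 9), -54) + l(-20))*(-746 - 1445) = (17*40 + (7 + 12*(-20)))*(-746 - 1445) = (680 + (7 - 240))*(-2191) = (680 - 233)*(-2191) = 447*(-2191) = -979377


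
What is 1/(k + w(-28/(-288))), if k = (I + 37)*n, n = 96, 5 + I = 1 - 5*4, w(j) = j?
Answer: 72/89863 ≈ 0.00080122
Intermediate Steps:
I = -24 (I = -5 + (1 - 5*4) = -5 + (1 - 20) = -5 - 19 = -24)
k = 1248 (k = (-24 + 37)*96 = 13*96 = 1248)
1/(k + w(-28/(-288))) = 1/(1248 - 28/(-288)) = 1/(1248 - 28*(-1/288)) = 1/(1248 + 7/72) = 1/(89863/72) = 72/89863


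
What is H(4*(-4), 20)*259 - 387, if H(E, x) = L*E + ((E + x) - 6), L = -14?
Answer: 57111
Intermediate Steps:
H(E, x) = -6 + x - 13*E (H(E, x) = -14*E + ((E + x) - 6) = -14*E + (-6 + E + x) = -6 + x - 13*E)
H(4*(-4), 20)*259 - 387 = (-6 + 20 - 52*(-4))*259 - 387 = (-6 + 20 - 13*(-16))*259 - 387 = (-6 + 20 + 208)*259 - 387 = 222*259 - 387 = 57498 - 387 = 57111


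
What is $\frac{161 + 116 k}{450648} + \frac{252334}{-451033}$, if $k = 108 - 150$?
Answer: $- \frac{10530784445}{18477919944} \approx -0.56991$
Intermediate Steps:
$k = -42$ ($k = 108 - 150 = -42$)
$\frac{161 + 116 k}{450648} + \frac{252334}{-451033} = \frac{161 + 116 \left(-42\right)}{450648} + \frac{252334}{-451033} = \left(161 - 4872\right) \frac{1}{450648} + 252334 \left(- \frac{1}{451033}\right) = \left(-4711\right) \frac{1}{450648} - \frac{252334}{451033} = - \frac{4711}{450648} - \frac{252334}{451033} = - \frac{10530784445}{18477919944}$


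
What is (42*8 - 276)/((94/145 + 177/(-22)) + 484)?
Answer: 191400/1520363 ≈ 0.12589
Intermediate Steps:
(42*8 - 276)/((94/145 + 177/(-22)) + 484) = (336 - 276)/((94*(1/145) + 177*(-1/22)) + 484) = 60/((94/145 - 177/22) + 484) = 60/(-23597/3190 + 484) = 60/(1520363/3190) = 60*(3190/1520363) = 191400/1520363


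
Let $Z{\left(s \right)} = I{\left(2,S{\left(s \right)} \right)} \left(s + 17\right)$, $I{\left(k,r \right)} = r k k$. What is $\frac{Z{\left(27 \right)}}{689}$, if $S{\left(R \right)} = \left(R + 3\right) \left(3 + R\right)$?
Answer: $\frac{158400}{689} \approx 229.9$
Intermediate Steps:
$S{\left(R \right)} = \left(3 + R\right)^{2}$ ($S{\left(R \right)} = \left(3 + R\right) \left(3 + R\right) = \left(3 + R\right)^{2}$)
$I{\left(k,r \right)} = r k^{2}$ ($I{\left(k,r \right)} = k r k = r k^{2}$)
$Z{\left(s \right)} = 4 \left(3 + s\right)^{2} \left(17 + s\right)$ ($Z{\left(s \right)} = \left(3 + s\right)^{2} \cdot 2^{2} \left(s + 17\right) = \left(3 + s\right)^{2} \cdot 4 \left(17 + s\right) = 4 \left(3 + s\right)^{2} \left(17 + s\right)$)
$\frac{Z{\left(27 \right)}}{689} = \frac{4 \left(3 + 27\right)^{2} \left(17 + 27\right)}{689} = 4 \cdot 30^{2} \cdot 44 \cdot \frac{1}{689} = 4 \cdot 900 \cdot 44 \cdot \frac{1}{689} = 158400 \cdot \frac{1}{689} = \frac{158400}{689}$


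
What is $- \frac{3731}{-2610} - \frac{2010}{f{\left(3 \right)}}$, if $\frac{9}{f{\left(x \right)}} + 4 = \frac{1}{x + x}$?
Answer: $\frac{2238181}{2610} \approx 857.54$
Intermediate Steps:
$f{\left(x \right)} = \frac{9}{-4 + \frac{1}{2 x}}$ ($f{\left(x \right)} = \frac{9}{-4 + \frac{1}{x + x}} = \frac{9}{-4 + \frac{1}{2 x}}$)
$- \frac{3731}{-2610} - \frac{2010}{f{\left(3 \right)}} = - \frac{3731}{-2610} - \frac{2010}{\left(-18\right) 3 \frac{1}{-1 + 8 \cdot 3}} = \left(-3731\right) \left(- \frac{1}{2610}\right) - \frac{2010}{\left(-18\right) 3 \frac{1}{-1 + 24}} = \frac{3731}{2610} - \frac{2010}{\left(-18\right) 3 \cdot \frac{1}{23}} = \frac{3731}{2610} - \frac{2010}{- \frac{54}{23}} = \frac{3731}{2610} - - \frac{7705}{9} = \frac{3731}{2610} + \frac{7705}{9} = \frac{2238181}{2610}$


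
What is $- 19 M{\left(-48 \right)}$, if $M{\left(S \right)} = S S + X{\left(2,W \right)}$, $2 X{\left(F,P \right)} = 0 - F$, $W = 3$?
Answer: $-43757$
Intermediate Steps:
$X{\left(F,P \right)} = - \frac{F}{2}$ ($X{\left(F,P \right)} = \frac{0 - F}{2} = \frac{\left(-1\right) F}{2} = - \frac{F}{2}$)
$M{\left(S \right)} = -1 + S^{2}$ ($M{\left(S \right)} = S S - 1 = S^{2} - 1 = -1 + S^{2}$)
$- 19 M{\left(-48 \right)} = - 19 \left(-1 + \left(-48\right)^{2}\right) = - 19 \left(-1 + 2304\right) = \left(-19\right) 2303 = -43757$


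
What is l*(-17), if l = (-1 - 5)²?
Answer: -612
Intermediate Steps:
l = 36 (l = (-6)² = 36)
l*(-17) = 36*(-17) = -612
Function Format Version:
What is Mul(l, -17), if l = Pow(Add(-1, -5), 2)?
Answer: -612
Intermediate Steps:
l = 36 (l = Pow(-6, 2) = 36)
Mul(l, -17) = Mul(36, -17) = -612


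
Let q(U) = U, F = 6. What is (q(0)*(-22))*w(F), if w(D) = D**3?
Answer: 0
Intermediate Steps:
(q(0)*(-22))*w(F) = (0*(-22))*6**3 = 0*216 = 0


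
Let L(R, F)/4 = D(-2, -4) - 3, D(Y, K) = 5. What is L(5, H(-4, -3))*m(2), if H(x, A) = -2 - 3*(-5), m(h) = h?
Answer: 16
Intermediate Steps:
H(x, A) = 13 (H(x, A) = -2 + 15 = 13)
L(R, F) = 8 (L(R, F) = 4*(5 - 3) = 4*2 = 8)
L(5, H(-4, -3))*m(2) = 8*2 = 16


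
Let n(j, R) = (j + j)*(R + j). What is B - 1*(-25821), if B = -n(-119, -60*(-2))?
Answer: 26059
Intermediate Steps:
n(j, R) = 2*j*(R + j) (n(j, R) = (2*j)*(R + j) = 2*j*(R + j))
B = 238 (B = -2*(-119)*(-60*(-2) - 119) = -2*(-119)*(120 - 119) = -2*(-119) = -1*(-238) = 238)
B - 1*(-25821) = 238 - 1*(-25821) = 238 + 25821 = 26059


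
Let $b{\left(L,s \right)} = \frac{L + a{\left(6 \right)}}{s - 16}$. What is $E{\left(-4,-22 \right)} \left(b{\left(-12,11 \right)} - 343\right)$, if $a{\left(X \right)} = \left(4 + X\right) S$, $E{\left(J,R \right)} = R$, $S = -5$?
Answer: $\frac{36366}{5} \approx 7273.2$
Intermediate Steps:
$a{\left(X \right)} = -20 - 5 X$ ($a{\left(X \right)} = \left(4 + X\right) \left(-5\right) = -20 - 5 X$)
$b{\left(L,s \right)} = \frac{-50 + L}{-16 + s}$ ($b{\left(L,s \right)} = \frac{L - 50}{s - 16} = \frac{L - 50}{-16 + s} = \frac{-50 + L}{-16 + s}$)
$E{\left(-4,-22 \right)} \left(b{\left(-12,11 \right)} - 343\right) = - 22 \left(\frac{-50 - 12}{-16 + 11} - 343\right) = - 22 \left(\frac{1}{-5} \left(-62\right) - 343\right) = - 22 \left(\left(- \frac{1}{5}\right) \left(-62\right) - 343\right) = - 22 \left(\frac{62}{5} - 343\right) = \left(-22\right) \left(- \frac{1653}{5}\right) = \frac{36366}{5}$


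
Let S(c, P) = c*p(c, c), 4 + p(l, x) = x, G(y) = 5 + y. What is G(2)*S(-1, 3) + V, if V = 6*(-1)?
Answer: 29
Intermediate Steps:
V = -6
p(l, x) = -4 + x
S(c, P) = c*(-4 + c)
G(2)*S(-1, 3) + V = (5 + 2)*(-(-4 - 1)) - 6 = 7*(-1*(-5)) - 6 = 7*5 - 6 = 35 - 6 = 29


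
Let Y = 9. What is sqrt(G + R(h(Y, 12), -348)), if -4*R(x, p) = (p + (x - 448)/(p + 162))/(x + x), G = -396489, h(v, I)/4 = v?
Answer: I*sqrt(493808108637)/1116 ≈ 629.67*I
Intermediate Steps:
h(v, I) = 4*v
R(x, p) = -(p + (-448 + x)/(162 + p))/(8*x) (R(x, p) = -(p + (x - 448)/(p + 162))/(4*(x + x)) = -(p + (-448 + x)/(162 + p))/(4*(2*x)) = -(p + (-448 + x)/(162 + p))*1/(2*x)/4 = -(p + (-448 + x)/(162 + p))/(8*x))
sqrt(G + R(h(Y, 12), -348)) = sqrt(-396489 + (448 - 4*9 - 1*(-348)**2 - 162*(-348))/(8*((4*9))*(162 - 348))) = sqrt(-396489 + (1/8)*(448 - 1*36 - 1*121104 + 56376)/(36*(-186))) = sqrt(-396489 + (1/8)*(1/36)*(-1/186)*(448 - 36 - 121104 + 56376)) = sqrt(-396489 + (1/8)*(1/36)*(-1/186)*(-64316)) = sqrt(-396489 + 16079/13392) = sqrt(-5309764609/13392) = I*sqrt(493808108637)/1116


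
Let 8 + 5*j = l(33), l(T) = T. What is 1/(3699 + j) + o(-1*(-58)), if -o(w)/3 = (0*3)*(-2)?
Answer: 1/3704 ≈ 0.00026998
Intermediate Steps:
j = 5 (j = -8/5 + (⅕)*33 = -8/5 + 33/5 = 5)
o(w) = 0 (o(w) = -3*0*3*(-2) = -0*(-2) = -3*0 = 0)
1/(3699 + j) + o(-1*(-58)) = 1/(3699 + 5) + 0 = 1/3704 + 0 = 1/3704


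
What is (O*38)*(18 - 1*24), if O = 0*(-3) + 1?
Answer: -228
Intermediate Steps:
O = 1 (O = 0 + 1 = 1)
(O*38)*(18 - 1*24) = (1*38)*(18 - 1*24) = 38*(18 - 24) = 38*(-6) = -228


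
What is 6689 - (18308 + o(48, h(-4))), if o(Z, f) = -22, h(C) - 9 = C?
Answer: -11597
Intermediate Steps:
h(C) = 9 + C
6689 - (18308 + o(48, h(-4))) = 6689 - (18308 - 22) = 6689 - 1*18286 = 6689 - 18286 = -11597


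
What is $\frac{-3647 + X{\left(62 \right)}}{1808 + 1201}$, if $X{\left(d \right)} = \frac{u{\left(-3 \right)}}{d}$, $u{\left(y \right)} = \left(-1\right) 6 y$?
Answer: $- \frac{113048}{93279} \approx -1.2119$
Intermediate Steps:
$u{\left(y \right)} = - 6 y$
$X{\left(d \right)} = \frac{18}{d}$ ($X{\left(d \right)} = \frac{\left(-6\right) \left(-3\right)}{d} = \frac{18}{d}$)
$\frac{-3647 + X{\left(62 \right)}}{1808 + 1201} = \frac{-3647 + \frac{18}{62}}{1808 + 1201} = \frac{-3647 + 18 \cdot \frac{1}{62}}{3009} = \left(-3647 + \frac{9}{31}\right) \frac{1}{3009} = \left(- \frac{113048}{31}\right) \frac{1}{3009} = - \frac{113048}{93279}$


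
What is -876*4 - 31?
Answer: -3535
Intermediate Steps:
-876*4 - 31 = -146*24 - 31 = -3504 - 31 = -3535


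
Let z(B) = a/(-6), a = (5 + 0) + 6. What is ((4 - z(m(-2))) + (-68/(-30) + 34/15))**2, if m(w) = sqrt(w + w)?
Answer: 96721/900 ≈ 107.47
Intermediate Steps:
a = 11 (a = 5 + 6 = 11)
m(w) = sqrt(2)*sqrt(w) (m(w) = sqrt(2*w) = sqrt(2)*sqrt(w))
z(B) = -11/6 (z(B) = 11/(-6) = 11*(-1/6) = -11/6)
((4 - z(m(-2))) + (-68/(-30) + 34/15))**2 = ((4 - 1*(-11/6)) + (-68/(-30) + 34/15))**2 = ((4 + 11/6) + (-68*(-1/30) + 34*(1/15)))**2 = (35/6 + (34/15 + 34/15))**2 = (35/6 + 68/15)**2 = (311/30)**2 = 96721/900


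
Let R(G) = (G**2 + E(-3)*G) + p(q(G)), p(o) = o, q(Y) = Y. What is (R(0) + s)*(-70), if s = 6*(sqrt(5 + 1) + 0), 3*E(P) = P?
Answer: -420*sqrt(6) ≈ -1028.8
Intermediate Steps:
E(P) = P/3
R(G) = G**2 (R(G) = (G**2 + ((1/3)*(-3))*G) + G = (G**2 - G) + G = G**2)
s = 6*sqrt(6) (s = 6*(sqrt(6) + 0) = 6*sqrt(6) ≈ 14.697)
(R(0) + s)*(-70) = (0**2 + 6*sqrt(6))*(-70) = (0 + 6*sqrt(6))*(-70) = (6*sqrt(6))*(-70) = -420*sqrt(6)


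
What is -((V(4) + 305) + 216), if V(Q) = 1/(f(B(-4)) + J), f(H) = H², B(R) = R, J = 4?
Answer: -10421/20 ≈ -521.05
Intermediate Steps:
V(Q) = 1/20 (V(Q) = 1/((-4)² + 4) = 1/(16 + 4) = 1/20)
-((V(4) + 305) + 216) = -((1/20 + 305) + 216) = -(6101/20 + 216) = -1*10421/20 = -10421/20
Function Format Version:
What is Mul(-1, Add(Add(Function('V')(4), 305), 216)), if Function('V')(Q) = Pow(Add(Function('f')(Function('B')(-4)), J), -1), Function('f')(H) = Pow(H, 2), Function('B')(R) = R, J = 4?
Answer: Rational(-10421, 20) ≈ -521.05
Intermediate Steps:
Function('V')(Q) = Rational(1, 20) (Function('V')(Q) = Pow(Add(Pow(-4, 2), 4), -1) = Pow(Add(16, 4), -1) = Pow(20, -1) = Rational(1, 20))
Mul(-1, Add(Add(Function('V')(4), 305), 216)) = Mul(-1, Add(Add(Rational(1, 20), 305), 216)) = Mul(-1, Add(Rational(6101, 20), 216)) = Mul(-1, Rational(10421, 20)) = Rational(-10421, 20)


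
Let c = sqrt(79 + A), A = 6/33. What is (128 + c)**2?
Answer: (1408 + sqrt(9581))**2/121 ≈ 18741.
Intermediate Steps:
A = 2/11 (A = 6*(1/33) = 2/11 ≈ 0.18182)
c = sqrt(9581)/11 (c = sqrt(79 + 2/11) = sqrt(871/11) = sqrt(9581)/11 ≈ 8.8984)
(128 + c)**2 = (128 + sqrt(9581)/11)**2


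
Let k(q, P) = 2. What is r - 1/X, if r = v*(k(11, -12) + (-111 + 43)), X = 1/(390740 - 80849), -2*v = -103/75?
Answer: -7748408/25 ≈ -3.0994e+5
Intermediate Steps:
v = 103/150 (v = -(-103)/(2*75) = -1/2*(-103/75) = 103/150 ≈ 0.68667)
X = 1/309891 ≈ 3.2269e-6
r = -1133/25 (r = 103*(2 + (-111 + 43))/150 = 103*(2 - 68)/150 = (103/150)*(-66) = -1133/25 ≈ -45.320)
r - 1/X = -1133/25 - 1/1/309891 = -1133/25 - 1*309891 = -1133/25 - 309891 = -7748408/25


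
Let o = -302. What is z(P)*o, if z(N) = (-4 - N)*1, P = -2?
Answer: 604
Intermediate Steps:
z(N) = -4 - N
z(P)*o = (-4 - 1*(-2))*(-302) = (-4 + 2)*(-302) = -2*(-302) = 604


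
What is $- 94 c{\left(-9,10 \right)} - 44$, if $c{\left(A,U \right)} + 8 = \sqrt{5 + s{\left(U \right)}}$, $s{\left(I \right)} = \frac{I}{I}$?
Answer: $708 - 94 \sqrt{6} \approx 477.75$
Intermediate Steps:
$s{\left(I \right)} = 1$
$c{\left(A,U \right)} = -8 + \sqrt{6}$ ($c{\left(A,U \right)} = -8 + \sqrt{5 + 1} = -8 + \sqrt{6}$)
$- 94 c{\left(-9,10 \right)} - 44 = - 94 \left(-8 + \sqrt{6}\right) - 44 = \left(752 - 94 \sqrt{6}\right) - 44 = 708 - 94 \sqrt{6}$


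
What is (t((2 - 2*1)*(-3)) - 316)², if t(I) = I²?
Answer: 99856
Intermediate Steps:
(t((2 - 2*1)*(-3)) - 316)² = (((2 - 2*1)*(-3))² - 316)² = (((2 - 2)*(-3))² - 316)² = ((0*(-3))² - 316)² = (0² - 316)² = (0 - 316)² = (-316)² = 99856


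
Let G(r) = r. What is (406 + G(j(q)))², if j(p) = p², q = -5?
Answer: 185761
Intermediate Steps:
(406 + G(j(q)))² = (406 + (-5)²)² = (406 + 25)² = 431² = 185761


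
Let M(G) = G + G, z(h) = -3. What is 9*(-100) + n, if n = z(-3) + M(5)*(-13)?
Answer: -1033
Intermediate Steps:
M(G) = 2*G
n = -133 (n = -3 + (2*5)*(-13) = -3 + 10*(-13) = -3 - 130 = -133)
9*(-100) + n = 9*(-100) - 133 = -900 - 133 = -1033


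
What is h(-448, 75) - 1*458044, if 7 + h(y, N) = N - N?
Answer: -458051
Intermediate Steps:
h(y, N) = -7 (h(y, N) = -7 + (N - N) = -7 + 0 = -7)
h(-448, 75) - 1*458044 = -7 - 1*458044 = -7 - 458044 = -458051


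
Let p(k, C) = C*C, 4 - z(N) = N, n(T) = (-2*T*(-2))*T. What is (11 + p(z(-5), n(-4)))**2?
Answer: 16867449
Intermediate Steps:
n(T) = 4*T**2 (n(T) = (4*T)*T = 4*T**2)
z(N) = 4 - N
p(k, C) = C**2
(11 + p(z(-5), n(-4)))**2 = (11 + (4*(-4)**2)**2)**2 = (11 + (4*16)**2)**2 = (11 + 64**2)**2 = (11 + 4096)**2 = 4107**2 = 16867449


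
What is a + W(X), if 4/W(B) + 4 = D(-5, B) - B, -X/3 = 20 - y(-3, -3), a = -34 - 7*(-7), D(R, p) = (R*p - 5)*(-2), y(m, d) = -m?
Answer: 6791/453 ≈ 14.991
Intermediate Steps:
D(R, p) = 10 - 2*R*p (D(R, p) = (-5 + R*p)*(-2) = 10 - 2*R*p)
a = 15 (a = -34 + 49 = 15)
X = -51 (X = -3*(20 - (-1)*(-3)) = -3*(20 - 1*3) = -3*(20 - 3) = -3*17 = -51)
W(B) = 4/(6 + 9*B) (W(B) = 4/(-4 + ((10 - 2*(-5)*B) - B)) = 4/(-4 + ((10 + 10*B) - B)) = 4/(-4 + (10 + 9*B)) = 4/(6 + 9*B))
a + W(X) = 15 + 4/(3*(2 + 3*(-51))) = 15 + 4/(3*(2 - 153)) = 15 + (4/3)/(-151) = 15 + (4/3)*(-1/151) = 15 - 4/453 = 6791/453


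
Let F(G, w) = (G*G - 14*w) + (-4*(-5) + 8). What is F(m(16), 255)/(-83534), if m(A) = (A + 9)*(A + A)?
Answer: -318229/41767 ≈ -7.6191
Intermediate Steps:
m(A) = 2*A*(9 + A) (m(A) = (9 + A)*(2*A) = 2*A*(9 + A))
F(G, w) = 28 + G² - 14*w (F(G, w) = (G² - 14*w) + (20 + 8) = (G² - 14*w) + 28 = 28 + G² - 14*w)
F(m(16), 255)/(-83534) = (28 + (2*16*(9 + 16))² - 14*255)/(-83534) = (28 + (2*16*25)² - 3570)*(-1/83534) = (28 + 800² - 3570)*(-1/83534) = (28 + 640000 - 3570)*(-1/83534) = 636458*(-1/83534) = -318229/41767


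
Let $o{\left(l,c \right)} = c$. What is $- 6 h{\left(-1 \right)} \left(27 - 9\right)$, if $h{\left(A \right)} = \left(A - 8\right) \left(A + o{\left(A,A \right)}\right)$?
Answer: $-1944$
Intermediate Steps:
$h{\left(A \right)} = 2 A \left(-8 + A\right)$ ($h{\left(A \right)} = \left(A - 8\right) \left(A + A\right) = \left(-8 + A\right) 2 A = 2 A \left(-8 + A\right)$)
$- 6 h{\left(-1 \right)} \left(27 - 9\right) = - 6 \cdot 2 \left(-1\right) \left(-8 - 1\right) \left(27 - 9\right) = - 6 \cdot 2 \left(-1\right) \left(-9\right) \left(27 - 9\right) = \left(-6\right) 18 \cdot 18 = \left(-108\right) 18 = -1944$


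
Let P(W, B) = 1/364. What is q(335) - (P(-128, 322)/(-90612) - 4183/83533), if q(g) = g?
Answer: 923113069382317/2755149559344 ≈ 335.05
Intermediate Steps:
P(W, B) = 1/364
q(335) - (P(-128, 322)/(-90612) - 4183/83533) = 335 - ((1/364)/(-90612) - 4183/83533) = 335 - ((1/364)*(-1/90612) - 4183*1/83533) = 335 - (-1/32982768 - 4183/83533) = 335 - 1*(-137967002077/2755149559344) = 335 + 137967002077/2755149559344 = 923113069382317/2755149559344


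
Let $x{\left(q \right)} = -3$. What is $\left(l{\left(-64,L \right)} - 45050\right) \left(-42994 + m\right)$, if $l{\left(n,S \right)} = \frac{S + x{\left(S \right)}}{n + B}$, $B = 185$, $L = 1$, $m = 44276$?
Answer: $- \frac{6988248664}{121} \approx -5.7754 \cdot 10^{7}$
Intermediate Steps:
$l{\left(n,S \right)} = \frac{-3 + S}{185 + n}$ ($l{\left(n,S \right)} = \frac{S - 3}{n + 185} = \frac{-3 + S}{185 + n}$)
$\left(l{\left(-64,L \right)} - 45050\right) \left(-42994 + m\right) = \left(\frac{-3 + 1}{185 - 64} - 45050\right) \left(-42994 + 44276\right) = \left(\frac{1}{121} \left(-2\right) - 45050\right) 1282 = \left(- \frac{2}{121} - 45050\right) 1282 = \left(- \frac{5451052}{121}\right) 1282 = - \frac{6988248664}{121}$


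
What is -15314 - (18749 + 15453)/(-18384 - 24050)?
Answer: -6630613/433 ≈ -15313.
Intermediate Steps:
-15314 - (18749 + 15453)/(-18384 - 24050) = -15314 - 34202/(-42434) = -15314 - 34202*(-1)/42434 = -15314 - 1*(-349/433) = -15314 + 349/433 = -6630613/433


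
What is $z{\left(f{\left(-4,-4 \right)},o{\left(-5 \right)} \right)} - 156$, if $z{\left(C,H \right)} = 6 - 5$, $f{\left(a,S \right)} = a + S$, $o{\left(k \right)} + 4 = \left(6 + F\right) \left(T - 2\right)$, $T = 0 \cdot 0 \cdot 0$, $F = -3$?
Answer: $-155$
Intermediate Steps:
$T = 0$ ($T = 0 \cdot 0 = 0$)
$o{\left(k \right)} = -10$ ($o{\left(k \right)} = -4 + \left(6 - 3\right) \left(0 - 2\right) = -4 + 3 \left(-2\right) = -4 - 6 = -10$)
$f{\left(a,S \right)} = S + a$
$z{\left(C,H \right)} = 1$
$z{\left(f{\left(-4,-4 \right)},o{\left(-5 \right)} \right)} - 156 = 1 - 156 = -155$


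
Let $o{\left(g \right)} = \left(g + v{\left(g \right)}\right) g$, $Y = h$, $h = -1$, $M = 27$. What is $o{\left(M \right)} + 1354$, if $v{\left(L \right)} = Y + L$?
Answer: $2785$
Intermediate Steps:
$Y = -1$
$v{\left(L \right)} = -1 + L$
$o{\left(g \right)} = g \left(-1 + 2 g\right)$ ($o{\left(g \right)} = \left(g + \left(-1 + g\right)\right) g = \left(-1 + 2 g\right) g = g \left(-1 + 2 g\right)$)
$o{\left(M \right)} + 1354 = 27 \left(-1 + 2 \cdot 27\right) + 1354 = 27 \left(-1 + 54\right) + 1354 = 27 \cdot 53 + 1354 = 1431 + 1354 = 2785$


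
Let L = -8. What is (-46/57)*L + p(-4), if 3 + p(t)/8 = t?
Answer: -2824/57 ≈ -49.544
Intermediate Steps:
p(t) = -24 + 8*t
(-46/57)*L + p(-4) = -46/57*(-8) + (-24 + 8*(-4)) = -46*1/57*(-8) + (-24 - 32) = -46/57*(-8) - 56 = 368/57 - 56 = -2824/57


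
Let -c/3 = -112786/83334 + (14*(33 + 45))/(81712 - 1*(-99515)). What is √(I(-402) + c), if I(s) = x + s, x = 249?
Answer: 2*I*√26214920543754789101/839020601 ≈ 12.205*I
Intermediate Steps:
I(s) = 249 + s
c = 3391477949/839020601 (c = -3*(-112786/83334 + (14*(33 + 45))/(81712 - 1*(-99515))) = -3*(-112786*1/83334 + (14*78)/(81712 + 99515)) = -3*(-56393/41667 + 1092/181227) = -3*(-56393/41667 + 1092*(1/181227)) = -3*(-56393/41667 + 364/60409) = -3*(-3391477949/2517061803) = 3391477949/839020601 ≈ 4.0422)
√(I(-402) + c) = √((249 - 402) + 3391477949/839020601) = √(-153 + 3391477949/839020601) = √(-124978674004/839020601) = 2*I*√26214920543754789101/839020601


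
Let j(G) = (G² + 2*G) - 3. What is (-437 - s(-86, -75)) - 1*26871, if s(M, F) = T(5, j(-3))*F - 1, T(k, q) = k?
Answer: -26932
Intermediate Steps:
j(G) = -3 + G² + 2*G
s(M, F) = -1 + 5*F (s(M, F) = 5*F - 1 = -1 + 5*F)
(-437 - s(-86, -75)) - 1*26871 = (-437 - (-1 + 5*(-75))) - 1*26871 = (-437 - (-1 - 375)) - 26871 = (-437 - 1*(-376)) - 26871 = (-437 + 376) - 26871 = -61 - 26871 = -26932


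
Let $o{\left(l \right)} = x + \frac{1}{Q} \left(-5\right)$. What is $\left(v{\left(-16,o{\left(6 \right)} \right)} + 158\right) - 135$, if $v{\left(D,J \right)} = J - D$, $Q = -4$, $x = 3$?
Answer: $\frac{173}{4} \approx 43.25$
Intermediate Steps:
$o{\left(l \right)} = \frac{17}{4}$ ($o{\left(l \right)} = 3 + \frac{1}{-4} \left(-5\right) = 3 - - \frac{5}{4} = 3 + \frac{5}{4} = \frac{17}{4}$)
$\left(v{\left(-16,o{\left(6 \right)} \right)} + 158\right) - 135 = \left(\left(\frac{17}{4} - -16\right) + 158\right) - 135 = \left(\left(\frac{17}{4} + 16\right) + 158\right) - 135 = \left(\frac{81}{4} + 158\right) - 135 = \frac{713}{4} - 135 = \frac{173}{4}$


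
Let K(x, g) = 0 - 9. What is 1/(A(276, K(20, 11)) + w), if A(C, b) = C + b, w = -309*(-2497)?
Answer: 1/771840 ≈ 1.2956e-6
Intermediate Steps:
K(x, g) = -9
w = 771573
1/(A(276, K(20, 11)) + w) = 1/((276 - 9) + 771573) = 1/(267 + 771573) = 1/771840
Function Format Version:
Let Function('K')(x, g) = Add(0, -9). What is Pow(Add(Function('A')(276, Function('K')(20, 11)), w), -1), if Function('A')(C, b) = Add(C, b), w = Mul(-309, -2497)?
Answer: Rational(1, 771840) ≈ 1.2956e-6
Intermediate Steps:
Function('K')(x, g) = -9
w = 771573
Pow(Add(Function('A')(276, Function('K')(20, 11)), w), -1) = Pow(Add(Add(276, -9), 771573), -1) = Pow(Add(267, 771573), -1) = Pow(771840, -1) = Rational(1, 771840)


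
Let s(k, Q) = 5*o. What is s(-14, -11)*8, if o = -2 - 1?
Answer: -120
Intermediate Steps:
o = -3
s(k, Q) = -15 (s(k, Q) = 5*(-3) = -15)
s(-14, -11)*8 = -15*8 = -120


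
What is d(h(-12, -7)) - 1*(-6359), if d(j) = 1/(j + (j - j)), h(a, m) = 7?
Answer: 44514/7 ≈ 6359.1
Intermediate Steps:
d(j) = 1/j (d(j) = 1/(j + 0) = 1/j)
d(h(-12, -7)) - 1*(-6359) = 1/7 - 1*(-6359) = 1/7 + 6359 = 44514/7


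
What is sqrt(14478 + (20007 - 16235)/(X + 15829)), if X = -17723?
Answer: 2*sqrt(3245553665)/947 ≈ 120.32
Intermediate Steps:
sqrt(14478 + (20007 - 16235)/(X + 15829)) = sqrt(14478 + (20007 - 16235)/(-17723 + 15829)) = sqrt(14478 + 3772/(-1894)) = sqrt(14478 + 3772*(-1/1894)) = sqrt(14478 - 1886/947) = sqrt(13708780/947) = 2*sqrt(3245553665)/947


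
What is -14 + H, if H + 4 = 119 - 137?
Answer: -36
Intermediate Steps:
H = -22 (H = -4 + (119 - 137) = -4 - 18 = -22)
-14 + H = -14 - 22 = -36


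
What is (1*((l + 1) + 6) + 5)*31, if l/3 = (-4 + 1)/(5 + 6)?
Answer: 3813/11 ≈ 346.64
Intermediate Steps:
l = -9/11 (l = 3*((-4 + 1)/(5 + 6)) = 3*(-3/11) = -9/11 ≈ -0.81818)
(1*((l + 1) + 6) + 5)*31 = (1*((-9/11 + 1) + 6) + 5)*31 = (1*(2/11 + 6) + 5)*31 = (1*(68/11) + 5)*31 = (68/11 + 5)*31 = (123/11)*31 = 3813/11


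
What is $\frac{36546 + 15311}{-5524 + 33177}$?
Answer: $\frac{51857}{27653} \approx 1.8753$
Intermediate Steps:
$\frac{36546 + 15311}{-5524 + 33177} = \frac{51857}{27653}$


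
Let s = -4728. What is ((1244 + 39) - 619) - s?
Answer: 5392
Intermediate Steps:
((1244 + 39) - 619) - s = ((1244 + 39) - 619) - 1*(-4728) = (1283 - 619) + 4728 = 664 + 4728 = 5392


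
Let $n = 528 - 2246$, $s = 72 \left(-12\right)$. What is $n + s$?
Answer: $-2582$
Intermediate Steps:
$s = -864$
$n = -1718$
$n + s = -1718 - 864 = -2582$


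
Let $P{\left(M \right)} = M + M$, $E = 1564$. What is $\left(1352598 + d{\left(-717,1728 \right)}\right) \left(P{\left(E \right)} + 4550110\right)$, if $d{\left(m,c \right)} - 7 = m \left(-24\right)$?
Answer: $6237084604494$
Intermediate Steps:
$d{\left(m,c \right)} = 7 - 24 m$ ($d{\left(m,c \right)} = 7 + m \left(-24\right) = 7 - 24 m$)
$P{\left(M \right)} = 2 M$
$\left(1352598 + d{\left(-717,1728 \right)}\right) \left(P{\left(E \right)} + 4550110\right) = \left(1352598 + \left(7 - -17208\right)\right) \left(2 \cdot 1564 + 4550110\right) = \left(1352598 + \left(7 + 17208\right)\right) \left(3128 + 4550110\right) = \left(1352598 + 17215\right) 4553238 = 1369813 \cdot 4553238 = 6237084604494$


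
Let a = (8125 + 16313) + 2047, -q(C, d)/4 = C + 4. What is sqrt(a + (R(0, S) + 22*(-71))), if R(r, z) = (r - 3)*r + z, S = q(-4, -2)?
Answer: sqrt(24923) ≈ 157.87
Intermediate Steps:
q(C, d) = -16 - 4*C (q(C, d) = -4*(C + 4) = -4*(4 + C) = -16 - 4*C)
S = 0 (S = -16 - 4*(-4) = -16 + 16 = 0)
R(r, z) = z + r*(-3 + r) (R(r, z) = (-3 + r)*r + z = r*(-3 + r) + z = z + r*(-3 + r))
a = 26485 (a = 24438 + 2047 = 26485)
sqrt(a + (R(0, S) + 22*(-71))) = sqrt(26485 + ((0 + 0**2 - 3*0) + 22*(-71))) = sqrt(26485 + ((0 + 0 + 0) - 1562)) = sqrt(26485 + (0 - 1562)) = sqrt(26485 - 1562) = sqrt(24923)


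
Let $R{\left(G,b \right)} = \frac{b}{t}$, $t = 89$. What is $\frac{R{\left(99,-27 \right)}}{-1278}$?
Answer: $\frac{3}{12638} \approx 0.00023738$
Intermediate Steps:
$R{\left(G,b \right)} = \frac{b}{89}$
$\frac{R{\left(99,-27 \right)}}{-1278} = \frac{\frac{1}{89} \left(-27\right)}{-1278} = \left(- \frac{27}{89}\right) \left(- \frac{1}{1278}\right) = \frac{3}{12638}$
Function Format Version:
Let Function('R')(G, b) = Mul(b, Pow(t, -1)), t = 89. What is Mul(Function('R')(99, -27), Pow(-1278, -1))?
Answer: Rational(3, 12638) ≈ 0.00023738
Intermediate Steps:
Function('R')(G, b) = Mul(Rational(1, 89), b) (Function('R')(G, b) = Mul(b, Pow(89, -1)) = Mul(b, Rational(1, 89)) = Mul(Rational(1, 89), b))
Mul(Function('R')(99, -27), Pow(-1278, -1)) = Mul(Mul(Rational(1, 89), -27), Pow(-1278, -1)) = Mul(Rational(-27, 89), Rational(-1, 1278)) = Rational(3, 12638)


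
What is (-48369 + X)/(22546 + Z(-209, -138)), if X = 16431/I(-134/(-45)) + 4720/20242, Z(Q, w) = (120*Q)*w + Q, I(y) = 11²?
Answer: -59068076818/4265886292657 ≈ -0.013847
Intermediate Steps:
I(y) = 121
Z(Q, w) = Q + 120*Q*w (Z(Q, w) = 120*Q*w + Q = Q + 120*Q*w)
X = 166583711/1224641 (X = 16431/121 + 4720/20242 = 16431*(1/121) + 4720*(1/20242) = 16431/121 + 2360/10121 = 166583711/1224641 ≈ 136.03)
(-48369 + X)/(22546 + Z(-209, -138)) = (-48369 + 166583711/1224641)/(22546 - 209*(1 + 120*(-138))) = -59068076818/(1224641*(22546 - 209*(1 - 16560))) = -59068076818/(1224641*(22546 - 209*(-16559))) = -59068076818/(1224641*(22546 + 3460831)) = -59068076818/1224641/3483377 = -59068076818/1224641*1/3483377 = -59068076818/4265886292657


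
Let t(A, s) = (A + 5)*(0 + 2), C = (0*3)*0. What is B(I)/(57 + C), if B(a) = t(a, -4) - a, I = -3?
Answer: 7/57 ≈ 0.12281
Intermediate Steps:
C = 0 (C = 0*0 = 0)
t(A, s) = 10 + 2*A (t(A, s) = (5 + A)*2 = 10 + 2*A)
B(a) = 10 + a (B(a) = (10 + 2*a) - a = 10 + a)
B(I)/(57 + C) = (10 - 3)/(57 + 0) = 7/57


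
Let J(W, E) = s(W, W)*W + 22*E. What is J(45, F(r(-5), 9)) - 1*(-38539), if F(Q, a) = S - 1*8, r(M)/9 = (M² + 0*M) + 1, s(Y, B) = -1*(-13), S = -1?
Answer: 38926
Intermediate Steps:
s(Y, B) = 13
r(M) = 9 + 9*M² (r(M) = 9*((M² + 0*M) + 1) = 9*((M² + 0) + 1) = 9*(M² + 1) = 9*(1 + M²) = 9 + 9*M²)
F(Q, a) = -9 (F(Q, a) = -1 - 1*8 = -1 - 8 = -9)
J(W, E) = 13*W + 22*E
J(45, F(r(-5), 9)) - 1*(-38539) = (13*45 + 22*(-9)) - 1*(-38539) = (585 - 198) + 38539 = 387 + 38539 = 38926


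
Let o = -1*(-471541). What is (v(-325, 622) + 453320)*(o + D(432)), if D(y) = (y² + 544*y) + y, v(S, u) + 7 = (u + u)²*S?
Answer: -449032837102635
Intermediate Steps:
o = 471541
v(S, u) = -7 + 4*S*u² (v(S, u) = -7 + (u + u)²*S = -7 + (2*u)²*S = -7 + (4*u²)*S = -7 + 4*S*u²)
D(y) = y² + 545*y
(v(-325, 622) + 453320)*(o + D(432)) = ((-7 + 4*(-325)*622²) + 453320)*(471541 + 432*(545 + 432)) = ((-7 + 4*(-325)*386884) + 453320)*(471541 + 432*977) = ((-7 - 502949200) + 453320)*(471541 + 422064) = (-502949207 + 453320)*893605 = -502495887*893605 = -449032837102635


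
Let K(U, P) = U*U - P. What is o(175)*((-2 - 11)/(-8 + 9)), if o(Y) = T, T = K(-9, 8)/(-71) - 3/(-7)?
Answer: 3874/497 ≈ 7.7948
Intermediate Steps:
K(U, P) = U**2 - P
T = -298/497 (T = ((-9)**2 - 1*8)/(-71) - 3/(-7) = (81 - 8)*(-1/71) - 3*(-1/7) = 73*(-1/71) + 3/7 = -73/71 + 3/7 = -298/497 ≈ -0.59960)
o(Y) = -298/497
o(175)*((-2 - 11)/(-8 + 9)) = -298*(-2 - 11)/(497*(-8 + 9)) = -(-3874)/(497*1) = -(-3874)/497 = -298/497*(-13) = 3874/497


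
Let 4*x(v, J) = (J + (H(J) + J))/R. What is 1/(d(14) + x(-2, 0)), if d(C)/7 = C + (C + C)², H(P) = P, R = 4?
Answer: 1/5586 ≈ 0.00017902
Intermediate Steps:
d(C) = 7*C + 28*C² (d(C) = 7*(C + (C + C)²) = 7*(C + (2*C)²) = 7*(C + 4*C²) = 7*C + 28*C²)
x(v, J) = 3*J/16 (x(v, J) = ((J + (J + J))/4)/4 = ((J + 2*J)/4)/4 = ((3*J)/4)/4 = (3*J/4)/4 = 3*J/16)
1/(d(14) + x(-2, 0)) = 1/(7*14*(1 + 4*14) + (3/16)*0) = 1/(7*14*(1 + 56) + 0) = 1/(7*14*57 + 0) = 1/(5586 + 0) = 1/5586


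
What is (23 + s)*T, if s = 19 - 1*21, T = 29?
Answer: 609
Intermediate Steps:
s = -2 (s = 19 - 21 = -2)
(23 + s)*T = (23 - 2)*29 = 21*29 = 609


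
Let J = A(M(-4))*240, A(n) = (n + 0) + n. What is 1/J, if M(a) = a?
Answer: -1/1920 ≈ -0.00052083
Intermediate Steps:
A(n) = 2*n (A(n) = n + n = 2*n)
J = -1920 (J = (2*(-4))*240 = -8*240 = -1920)
1/J = 1/(-1920) = -1/1920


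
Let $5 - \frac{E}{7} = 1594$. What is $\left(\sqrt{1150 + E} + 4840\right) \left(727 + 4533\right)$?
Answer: $25458400 + 5260 i \sqrt{9973} \approx 2.5458 \cdot 10^{7} + 5.2529 \cdot 10^{5} i$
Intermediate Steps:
$E = -11123$ ($E = 35 - 11158 = -11123$)
$\left(\sqrt{1150 + E} + 4840\right) \left(727 + 4533\right) = \left(\sqrt{1150 - 11123} + 4840\right) \left(727 + 4533\right) = \left(\sqrt{-9973} + 4840\right) 5260 = \left(i \sqrt{9973} + 4840\right) 5260 = \left(4840 + i \sqrt{9973}\right) 5260 = 25458400 + 5260 i \sqrt{9973}$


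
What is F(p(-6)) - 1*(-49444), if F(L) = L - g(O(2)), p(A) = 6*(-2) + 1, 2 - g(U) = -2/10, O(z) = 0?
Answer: 247154/5 ≈ 49431.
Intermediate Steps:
g(U) = 11/5 (g(U) = 2 - (-2)/10 = 2 - 1*(-⅕) = 2 + ⅕ = 11/5)
p(A) = -11 (p(A) = -12 + 1 = -11)
F(L) = -11/5 + L (F(L) = L - 1*11/5 = L - 11/5 = -11/5 + L)
F(p(-6)) - 1*(-49444) = (-11/5 - 11) - 1*(-49444) = -66/5 + 49444 = 247154/5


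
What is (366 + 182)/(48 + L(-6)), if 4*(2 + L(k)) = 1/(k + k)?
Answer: 26304/2207 ≈ 11.918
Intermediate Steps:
L(k) = -2 + 1/(8*k) (L(k) = -2 + 1/(4*(k + k)) = -2 + 1/(4*((2*k))) = -2 + (1/(2*k))/4 = -2 + 1/(8*k))
(366 + 182)/(48 + L(-6)) = (366 + 182)/(48 + (-2 + (⅛)/(-6))) = 548/(48 + (-2 + (⅛)*(-⅙))) = 548/(48 + (-2 - 1/48)) = 548/(48 - 97/48) = 548/(2207/48) = 548*(48/2207) = 26304/2207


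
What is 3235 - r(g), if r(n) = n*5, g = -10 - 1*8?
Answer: 3325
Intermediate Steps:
g = -18 (g = -10 - 8 = -18)
r(n) = 5*n
3235 - r(g) = 3235 - 5*(-18) = 3235 - 1*(-90) = 3235 + 90 = 3325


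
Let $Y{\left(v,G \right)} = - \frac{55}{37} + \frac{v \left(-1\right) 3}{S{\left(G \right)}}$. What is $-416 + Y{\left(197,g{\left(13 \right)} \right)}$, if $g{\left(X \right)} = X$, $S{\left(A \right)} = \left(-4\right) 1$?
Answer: $- \frac{39921}{148} \approx -269.74$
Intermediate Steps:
$S{\left(A \right)} = -4$
$Y{\left(v,G \right)} = - \frac{55}{37} + \frac{3 v}{4}$ ($Y{\left(v,G \right)} = - \frac{55}{37} + \frac{v \left(-1\right) 3}{-4} = \left(-55\right) \frac{1}{37} + - v 3 \left(- \frac{1}{4}\right) = - \frac{55}{37} + - 3 v \left(- \frac{1}{4}\right) = - \frac{55}{37} + \frac{3 v}{4}$)
$-416 + Y{\left(197,g{\left(13 \right)} \right)} = -416 + \left(- \frac{55}{37} + \frac{3}{4} \cdot 197\right) = -416 + \left(- \frac{55}{37} + \frac{591}{4}\right) = -416 + \frac{21647}{148} = - \frac{39921}{148}$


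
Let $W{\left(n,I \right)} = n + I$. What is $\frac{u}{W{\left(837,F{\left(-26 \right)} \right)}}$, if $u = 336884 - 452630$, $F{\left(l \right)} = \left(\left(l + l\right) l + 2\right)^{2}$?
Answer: $- \frac{115746}{1834153} \approx -0.063106$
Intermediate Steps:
$F{\left(l \right)} = \left(2 + 2 l^{2}\right)^{2}$ ($F{\left(l \right)} = \left(2 l l + 2\right)^{2} = \left(2 l^{2} + 2\right)^{2} = \left(2 + 2 l^{2}\right)^{2}$)
$u = -115746$ ($u = 336884 - 452630 = -115746$)
$W{\left(n,I \right)} = I + n$
$\frac{u}{W{\left(837,F{\left(-26 \right)} \right)}} = - \frac{115746}{4 \left(1 + \left(-26\right)^{2}\right)^{2} + 837} = - \frac{115746}{4 \left(1 + 676\right)^{2} + 837} = - \frac{115746}{4 \cdot 677^{2} + 837} = - \frac{115746}{4 \cdot 458329 + 837} = - \frac{115746}{1833316 + 837} = - \frac{115746}{1834153}$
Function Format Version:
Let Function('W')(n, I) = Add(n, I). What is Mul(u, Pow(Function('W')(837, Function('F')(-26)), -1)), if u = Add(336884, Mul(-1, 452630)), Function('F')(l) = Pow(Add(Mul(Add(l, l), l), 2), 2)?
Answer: Rational(-115746, 1834153) ≈ -0.063106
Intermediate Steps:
Function('F')(l) = Pow(Add(2, Mul(2, Pow(l, 2))), 2) (Function('F')(l) = Pow(Add(Mul(Mul(2, l), l), 2), 2) = Pow(Add(Mul(2, Pow(l, 2)), 2), 2) = Pow(Add(2, Mul(2, Pow(l, 2))), 2))
u = -115746 (u = Add(336884, -452630) = -115746)
Function('W')(n, I) = Add(I, n)
Mul(u, Pow(Function('W')(837, Function('F')(-26)), -1)) = Mul(-115746, Pow(Add(Mul(4, Pow(Add(1, Pow(-26, 2)), 2)), 837), -1)) = Mul(-115746, Pow(Add(Mul(4, Pow(Add(1, 676), 2)), 837), -1)) = Mul(-115746, Pow(Add(Mul(4, Pow(677, 2)), 837), -1)) = Mul(-115746, Pow(Add(Mul(4, 458329), 837), -1)) = Mul(-115746, Pow(Add(1833316, 837), -1)) = Mul(-115746, Pow(1834153, -1)) = Mul(-115746, Rational(1, 1834153)) = Rational(-115746, 1834153)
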